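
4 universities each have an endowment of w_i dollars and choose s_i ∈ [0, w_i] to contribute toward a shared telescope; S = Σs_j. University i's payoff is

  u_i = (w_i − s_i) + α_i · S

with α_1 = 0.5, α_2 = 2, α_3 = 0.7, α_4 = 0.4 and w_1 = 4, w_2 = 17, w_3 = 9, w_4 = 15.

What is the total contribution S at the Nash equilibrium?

∂u_i/∂s_i = α_i − 1, so university i contributes w_i if α_i > 1, else 0.
α_i > 1 for i ∈ {2}; NE contributions (0, 17, 0, 0), S = 17.

17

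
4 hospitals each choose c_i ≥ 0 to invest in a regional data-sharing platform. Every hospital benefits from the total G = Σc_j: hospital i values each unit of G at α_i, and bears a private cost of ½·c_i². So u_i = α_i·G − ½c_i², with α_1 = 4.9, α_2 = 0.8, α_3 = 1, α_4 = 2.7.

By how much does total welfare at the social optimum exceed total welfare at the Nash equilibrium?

104.83

Hospital i's FOC: ∂u_i/∂c_i = α_i − c_i = 0, so c_i* = α_i.
NE contributions = (4.9, 0.8, 1, 2.7); G = 9.4.
W^NE = (Σα)·G − ½Σα_i² = 9.4² − ½·32.94 = 71.89.
Planner sets c_i = Σα_j = 9.4 for every i, so G^SO = 4·9.4 = 37.6.
W^SO = (Σα)·G^SO − ½·4·(Σα)² = (4/2)·9.4² = 176.72.
Deadweight loss = W^SO − W^NE = 104.83.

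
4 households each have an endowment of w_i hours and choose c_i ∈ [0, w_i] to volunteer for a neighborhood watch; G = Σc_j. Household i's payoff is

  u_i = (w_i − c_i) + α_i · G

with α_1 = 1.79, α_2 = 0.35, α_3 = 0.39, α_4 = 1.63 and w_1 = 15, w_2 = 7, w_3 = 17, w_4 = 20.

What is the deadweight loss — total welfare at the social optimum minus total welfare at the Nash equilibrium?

75.84

∂u_i/∂c_i = α_i − 1, so household i contributes w_i if α_i > 1, else 0.
α_i > 1 for i ∈ {1, 4}; NE contributions (15, 0, 0, 20), G = 35.
W^NE = Σw_i − G^NE + (Σα_i)·G^NE = 59 + 3.16·35 = 169.6.
Planner: ∂(Σu_j)/∂c_i = Σα_j − 1 = 3.16 > 0, so everyone contributes w_i; G^SO = 59, W^SO = 59 + 3.16·59 = 245.44.
Deadweight loss = 75.84.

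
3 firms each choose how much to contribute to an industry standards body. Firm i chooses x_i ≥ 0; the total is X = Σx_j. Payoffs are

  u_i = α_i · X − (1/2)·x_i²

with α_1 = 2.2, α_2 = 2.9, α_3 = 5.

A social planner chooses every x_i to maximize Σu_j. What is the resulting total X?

30.3

Planner FOC: ∂(Σu_j)/∂x_i = (Σα_j) − x_i = 0, so x_i^SO = Σα_j = 10.1 for every i; X^SO = 30.3.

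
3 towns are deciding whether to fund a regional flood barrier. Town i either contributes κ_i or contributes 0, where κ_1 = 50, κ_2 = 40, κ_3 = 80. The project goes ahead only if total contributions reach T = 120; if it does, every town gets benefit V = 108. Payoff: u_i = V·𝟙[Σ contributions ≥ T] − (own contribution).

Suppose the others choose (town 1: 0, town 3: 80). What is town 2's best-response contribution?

Others' total = 80. Contributing 40 brings total to 120 ≥ 120: gain V − κ_2 = 68.
Best response: 40.

40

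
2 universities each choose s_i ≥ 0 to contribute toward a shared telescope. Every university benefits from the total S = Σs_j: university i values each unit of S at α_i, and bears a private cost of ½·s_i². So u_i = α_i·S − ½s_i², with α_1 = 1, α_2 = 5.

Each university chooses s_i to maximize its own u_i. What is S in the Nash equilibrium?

6

University i's FOC: ∂u_i/∂s_i = α_i − s_i = 0, so s_i* = α_i.
NE contributions = (1, 5); S = 6.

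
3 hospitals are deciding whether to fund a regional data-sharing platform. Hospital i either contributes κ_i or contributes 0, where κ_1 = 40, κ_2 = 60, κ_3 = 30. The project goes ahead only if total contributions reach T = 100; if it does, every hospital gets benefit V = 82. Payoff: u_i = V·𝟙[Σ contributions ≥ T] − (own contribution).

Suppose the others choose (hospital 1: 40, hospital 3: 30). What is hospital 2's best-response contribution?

60

Others' total = 70. Contributing 60 brings total to 130 ≥ 100: gain V − κ_2 = 22.
Best response: 60.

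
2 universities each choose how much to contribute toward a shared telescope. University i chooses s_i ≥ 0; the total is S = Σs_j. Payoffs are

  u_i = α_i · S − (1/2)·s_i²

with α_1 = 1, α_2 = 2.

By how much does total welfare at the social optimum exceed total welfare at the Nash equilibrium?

2.5

University i's FOC: ∂u_i/∂s_i = α_i − s_i = 0, so s_i* = α_i.
NE contributions = (1, 2); S = 3.
W^NE = (Σα)·S − ½Σα_i² = 3² − ½·5 = 6.5.
Planner sets s_i = Σα_j = 3 for every i, so S^SO = 2·3 = 6.
W^SO = (Σα)·S^SO − ½·2·(Σα)² = (2/2)·3² = 9.
Deadweight loss = W^SO − W^NE = 2.5.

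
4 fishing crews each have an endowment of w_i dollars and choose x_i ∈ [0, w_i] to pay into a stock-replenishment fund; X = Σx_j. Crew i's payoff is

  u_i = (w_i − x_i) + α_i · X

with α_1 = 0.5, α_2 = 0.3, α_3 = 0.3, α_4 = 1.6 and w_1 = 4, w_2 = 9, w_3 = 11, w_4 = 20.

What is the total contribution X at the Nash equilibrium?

∂u_i/∂x_i = α_i − 1, so crew i contributes w_i if α_i > 1, else 0.
α_i > 1 for i ∈ {4}; NE contributions (0, 0, 0, 20), X = 20.

20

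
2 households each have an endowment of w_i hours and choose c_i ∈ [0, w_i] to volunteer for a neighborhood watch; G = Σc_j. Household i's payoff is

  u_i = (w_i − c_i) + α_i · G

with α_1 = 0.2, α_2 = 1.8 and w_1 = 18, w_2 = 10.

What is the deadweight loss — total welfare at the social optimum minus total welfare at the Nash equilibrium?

18

∂u_i/∂c_i = α_i − 1, so household i contributes w_i if α_i > 1, else 0.
α_i > 1 for i ∈ {2}; NE contributions (0, 10), G = 10.
W^NE = Σw_i − G^NE + (Σα_i)·G^NE = 28 + 1·10 = 38.
Planner: ∂(Σu_j)/∂c_i = Σα_j − 1 = 1 > 0, so everyone contributes w_i; G^SO = 28, W^SO = 28 + 1·28 = 56.
Deadweight loss = 18.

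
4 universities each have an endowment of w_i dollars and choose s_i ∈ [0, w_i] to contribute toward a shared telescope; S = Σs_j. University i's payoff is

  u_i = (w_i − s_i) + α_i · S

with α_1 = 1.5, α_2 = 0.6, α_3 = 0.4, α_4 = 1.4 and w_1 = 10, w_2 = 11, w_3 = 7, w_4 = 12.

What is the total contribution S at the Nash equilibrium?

∂u_i/∂s_i = α_i − 1, so university i contributes w_i if α_i > 1, else 0.
α_i > 1 for i ∈ {1, 4}; NE contributions (10, 0, 0, 12), S = 22.

22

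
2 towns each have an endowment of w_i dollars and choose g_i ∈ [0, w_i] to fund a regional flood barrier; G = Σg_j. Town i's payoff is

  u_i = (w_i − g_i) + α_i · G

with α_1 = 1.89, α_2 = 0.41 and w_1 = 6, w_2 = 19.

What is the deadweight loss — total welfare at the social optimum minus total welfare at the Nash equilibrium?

∂u_i/∂g_i = α_i − 1, so town i contributes w_i if α_i > 1, else 0.
α_i > 1 for i ∈ {1}; NE contributions (6, 0), G = 6.
W^NE = Σw_i − G^NE + (Σα_i)·G^NE = 25 + 1.3·6 = 32.8.
Planner: ∂(Σu_j)/∂g_i = Σα_j − 1 = 1.3 > 0, so everyone contributes w_i; G^SO = 25, W^SO = 25 + 1.3·25 = 57.5.
Deadweight loss = 24.7.

24.7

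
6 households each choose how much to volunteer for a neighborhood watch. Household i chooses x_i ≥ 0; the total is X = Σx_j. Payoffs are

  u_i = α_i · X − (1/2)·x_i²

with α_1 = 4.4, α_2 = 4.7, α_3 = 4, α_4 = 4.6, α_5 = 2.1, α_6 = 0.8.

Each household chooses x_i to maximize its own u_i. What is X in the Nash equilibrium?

Household i's FOC: ∂u_i/∂x_i = α_i − x_i = 0, so x_i* = α_i.
NE contributions = (4.4, 4.7, 4, 4.6, 2.1, 0.8); X = 20.6.

20.6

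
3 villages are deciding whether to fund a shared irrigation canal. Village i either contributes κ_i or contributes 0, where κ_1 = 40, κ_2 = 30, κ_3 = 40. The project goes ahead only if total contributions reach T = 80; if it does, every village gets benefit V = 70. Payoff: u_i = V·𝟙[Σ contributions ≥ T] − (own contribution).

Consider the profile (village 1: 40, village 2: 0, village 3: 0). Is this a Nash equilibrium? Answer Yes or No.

Total = 40 < 80: not provided.
Village 1 (pledges 40, payoff -40): dropping to 0 → total 0, payoff 0. Profitable deviation.

No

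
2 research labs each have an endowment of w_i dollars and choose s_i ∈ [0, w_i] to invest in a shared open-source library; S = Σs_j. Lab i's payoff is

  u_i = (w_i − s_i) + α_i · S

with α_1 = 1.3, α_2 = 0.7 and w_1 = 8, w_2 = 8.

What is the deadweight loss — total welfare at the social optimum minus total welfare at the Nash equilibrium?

8

∂u_i/∂s_i = α_i − 1, so lab i contributes w_i if α_i > 1, else 0.
α_i > 1 for i ∈ {1}; NE contributions (8, 0), S = 8.
W^NE = Σw_i − S^NE + (Σα_i)·S^NE = 16 + 1·8 = 24.
Planner: ∂(Σu_j)/∂s_i = Σα_j − 1 = 1 > 0, so everyone contributes w_i; S^SO = 16, W^SO = 16 + 1·16 = 32.
Deadweight loss = 8.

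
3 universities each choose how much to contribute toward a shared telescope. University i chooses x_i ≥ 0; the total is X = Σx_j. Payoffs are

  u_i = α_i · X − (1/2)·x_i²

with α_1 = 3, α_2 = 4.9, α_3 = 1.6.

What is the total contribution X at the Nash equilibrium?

University i's FOC: ∂u_i/∂x_i = α_i − x_i = 0, so x_i* = α_i.
NE contributions = (3, 4.9, 1.6); X = 9.5.

9.5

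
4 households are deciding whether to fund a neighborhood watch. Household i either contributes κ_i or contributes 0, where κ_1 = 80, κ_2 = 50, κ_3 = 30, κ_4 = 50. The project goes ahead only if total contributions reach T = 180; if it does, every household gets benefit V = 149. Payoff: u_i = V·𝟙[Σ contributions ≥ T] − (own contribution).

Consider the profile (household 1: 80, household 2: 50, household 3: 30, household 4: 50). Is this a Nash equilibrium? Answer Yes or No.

No

Total = 210 ≥ 180: provided.
Household 1 (pledges 80, payoff 69): dropping to 0 → total 130, payoff 0. No gain.
Household 2 (pledges 50, payoff 99): dropping to 0 → total 160, payoff 0. No gain.
Household 3 (pledges 30, payoff 119): dropping to 0 → total 180, payoff 149. Profitable deviation.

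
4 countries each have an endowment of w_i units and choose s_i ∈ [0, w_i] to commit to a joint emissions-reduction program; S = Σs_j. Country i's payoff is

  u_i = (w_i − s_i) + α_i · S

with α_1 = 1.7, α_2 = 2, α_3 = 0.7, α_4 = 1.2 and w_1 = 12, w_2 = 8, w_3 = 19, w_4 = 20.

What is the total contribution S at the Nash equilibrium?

40

∂u_i/∂s_i = α_i − 1, so country i contributes w_i if α_i > 1, else 0.
α_i > 1 for i ∈ {1, 2, 4}; NE contributions (12, 8, 0, 20), S = 40.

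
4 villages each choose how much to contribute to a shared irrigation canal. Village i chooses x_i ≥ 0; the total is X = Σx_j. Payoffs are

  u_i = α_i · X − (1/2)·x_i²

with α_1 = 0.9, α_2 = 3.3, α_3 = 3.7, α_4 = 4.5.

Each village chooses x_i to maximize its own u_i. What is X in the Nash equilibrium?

Village i's FOC: ∂u_i/∂x_i = α_i − x_i = 0, so x_i* = α_i.
NE contributions = (0.9, 3.3, 3.7, 4.5); X = 12.4.

12.4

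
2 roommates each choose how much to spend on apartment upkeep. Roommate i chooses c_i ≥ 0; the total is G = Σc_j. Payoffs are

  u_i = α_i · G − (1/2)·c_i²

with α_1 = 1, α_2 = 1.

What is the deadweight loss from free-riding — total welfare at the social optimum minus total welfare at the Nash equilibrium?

1

Roommate i's FOC: ∂u_i/∂c_i = α_i − c_i = 0, so c_i* = α_i.
NE contributions = (1, 1); G = 2.
W^NE = (Σα)·G − ½Σα_i² = 2² − ½·2 = 3.
Planner sets c_i = Σα_j = 2 for every i, so G^SO = 2·2 = 4.
W^SO = (Σα)·G^SO − ½·2·(Σα)² = (2/2)·2² = 4.
Deadweight loss = W^SO − W^NE = 1.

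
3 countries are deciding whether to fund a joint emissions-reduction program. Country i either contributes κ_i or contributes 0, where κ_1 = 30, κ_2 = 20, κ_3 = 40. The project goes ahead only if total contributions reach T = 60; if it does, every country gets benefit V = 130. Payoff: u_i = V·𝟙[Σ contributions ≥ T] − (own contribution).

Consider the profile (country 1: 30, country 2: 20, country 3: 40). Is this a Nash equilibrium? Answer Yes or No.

No

Total = 90 ≥ 60: provided.
Country 1 (pledges 30, payoff 100): dropping to 0 → total 60, payoff 130. Profitable deviation.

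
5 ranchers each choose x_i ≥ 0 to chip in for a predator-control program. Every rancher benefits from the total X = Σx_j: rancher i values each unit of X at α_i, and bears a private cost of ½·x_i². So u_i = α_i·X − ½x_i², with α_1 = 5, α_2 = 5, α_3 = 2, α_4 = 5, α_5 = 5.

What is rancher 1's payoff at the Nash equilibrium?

97.5

Rancher i's FOC: ∂u_i/∂x_i = α_i − x_i = 0, so x_i* = α_i.
NE contributions = (5, 5, 2, 5, 5); X = 22.
u_1 = α_1·X − ½·(x_1)² = 5·22 − ½·5² = 97.5.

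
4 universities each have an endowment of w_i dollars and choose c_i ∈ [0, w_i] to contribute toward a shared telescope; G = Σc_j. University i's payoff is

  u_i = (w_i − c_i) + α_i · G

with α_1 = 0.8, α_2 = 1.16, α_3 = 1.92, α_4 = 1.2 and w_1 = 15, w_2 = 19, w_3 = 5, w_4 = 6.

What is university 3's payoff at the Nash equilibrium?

57.6

∂u_i/∂c_i = α_i − 1, so university i contributes w_i if α_i > 1, else 0.
α_i > 1 for i ∈ {2, 3, 4}; NE contributions (0, 19, 5, 6), G = 30.
u_3 = (5 − 5) + 1.92·30 = 57.6.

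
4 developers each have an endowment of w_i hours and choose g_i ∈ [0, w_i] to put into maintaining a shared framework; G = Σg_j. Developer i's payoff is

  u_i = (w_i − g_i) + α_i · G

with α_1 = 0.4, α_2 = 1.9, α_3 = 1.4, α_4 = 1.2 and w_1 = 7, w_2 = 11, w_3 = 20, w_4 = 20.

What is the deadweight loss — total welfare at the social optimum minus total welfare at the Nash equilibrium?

∂u_i/∂g_i = α_i − 1, so developer i contributes w_i if α_i > 1, else 0.
α_i > 1 for i ∈ {2, 3, 4}; NE contributions (0, 11, 20, 20), G = 51.
W^NE = Σw_i − G^NE + (Σα_i)·G^NE = 58 + 3.9·51 = 256.9.
Planner: ∂(Σu_j)/∂g_i = Σα_j − 1 = 3.9 > 0, so everyone contributes w_i; G^SO = 58, W^SO = 58 + 3.9·58 = 284.2.
Deadweight loss = 27.3.

27.3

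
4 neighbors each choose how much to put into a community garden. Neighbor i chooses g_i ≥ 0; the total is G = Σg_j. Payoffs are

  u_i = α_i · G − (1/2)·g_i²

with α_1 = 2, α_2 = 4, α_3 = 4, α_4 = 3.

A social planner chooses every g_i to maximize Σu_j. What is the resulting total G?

Planner FOC: ∂(Σu_j)/∂g_i = (Σα_j) − g_i = 0, so g_i^SO = Σα_j = 13 for every i; G^SO = 52.

52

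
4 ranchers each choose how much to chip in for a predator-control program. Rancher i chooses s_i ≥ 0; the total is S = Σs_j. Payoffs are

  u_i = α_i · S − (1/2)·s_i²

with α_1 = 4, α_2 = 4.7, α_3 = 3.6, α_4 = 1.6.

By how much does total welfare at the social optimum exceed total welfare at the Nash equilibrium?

220.015

Rancher i's FOC: ∂u_i/∂s_i = α_i − s_i = 0, so s_i* = α_i.
NE contributions = (4, 4.7, 3.6, 1.6); S = 13.9.
W^NE = (Σα)·S − ½Σα_i² = 13.9² − ½·53.61 = 166.405.
Planner sets s_i = Σα_j = 13.9 for every i, so S^SO = 4·13.9 = 55.6.
W^SO = (Σα)·S^SO − ½·4·(Σα)² = (4/2)·13.9² = 386.42.
Deadweight loss = W^SO − W^NE = 220.015.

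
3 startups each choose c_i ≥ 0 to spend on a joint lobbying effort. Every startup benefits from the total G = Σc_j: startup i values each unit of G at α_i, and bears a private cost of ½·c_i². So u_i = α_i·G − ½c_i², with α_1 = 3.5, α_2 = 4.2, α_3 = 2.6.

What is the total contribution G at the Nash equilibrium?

Startup i's FOC: ∂u_i/∂c_i = α_i − c_i = 0, so c_i* = α_i.
NE contributions = (3.5, 4.2, 2.6); G = 10.3.

10.3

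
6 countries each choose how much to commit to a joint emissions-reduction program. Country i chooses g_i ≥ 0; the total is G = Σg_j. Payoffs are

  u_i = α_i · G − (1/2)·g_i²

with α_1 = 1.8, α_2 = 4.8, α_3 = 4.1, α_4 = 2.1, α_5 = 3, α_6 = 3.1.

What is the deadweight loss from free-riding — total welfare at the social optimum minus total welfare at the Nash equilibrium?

747.475

Country i's FOC: ∂u_i/∂g_i = α_i − g_i = 0, so g_i* = α_i.
NE contributions = (1.8, 4.8, 4.1, 2.1, 3, 3.1); G = 18.9.
W^NE = (Σα)·G − ½Σα_i² = 18.9² − ½·66.11 = 324.155.
Planner sets g_i = Σα_j = 18.9 for every i, so G^SO = 6·18.9 = 113.4.
W^SO = (Σα)·G^SO − ½·6·(Σα)² = (6/2)·18.9² = 1071.63.
Deadweight loss = W^SO − W^NE = 747.475.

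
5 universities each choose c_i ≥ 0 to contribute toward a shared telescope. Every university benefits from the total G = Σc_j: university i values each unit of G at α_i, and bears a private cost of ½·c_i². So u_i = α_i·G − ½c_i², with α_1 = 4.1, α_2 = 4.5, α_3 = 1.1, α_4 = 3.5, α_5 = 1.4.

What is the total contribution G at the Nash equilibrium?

University i's FOC: ∂u_i/∂c_i = α_i − c_i = 0, so c_i* = α_i.
NE contributions = (4.1, 4.5, 1.1, 3.5, 1.4); G = 14.6.

14.6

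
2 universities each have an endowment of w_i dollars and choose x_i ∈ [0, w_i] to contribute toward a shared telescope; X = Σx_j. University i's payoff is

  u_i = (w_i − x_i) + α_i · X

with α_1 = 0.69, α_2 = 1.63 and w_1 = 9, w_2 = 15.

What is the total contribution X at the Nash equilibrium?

15

∂u_i/∂x_i = α_i − 1, so university i contributes w_i if α_i > 1, else 0.
α_i > 1 for i ∈ {2}; NE contributions (0, 15), X = 15.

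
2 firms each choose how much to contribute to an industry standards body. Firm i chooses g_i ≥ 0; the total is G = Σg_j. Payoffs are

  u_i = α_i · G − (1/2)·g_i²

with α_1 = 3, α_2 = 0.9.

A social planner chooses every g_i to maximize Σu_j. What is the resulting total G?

7.8

Planner FOC: ∂(Σu_j)/∂g_i = (Σα_j) − g_i = 0, so g_i^SO = Σα_j = 3.9 for every i; G^SO = 7.8.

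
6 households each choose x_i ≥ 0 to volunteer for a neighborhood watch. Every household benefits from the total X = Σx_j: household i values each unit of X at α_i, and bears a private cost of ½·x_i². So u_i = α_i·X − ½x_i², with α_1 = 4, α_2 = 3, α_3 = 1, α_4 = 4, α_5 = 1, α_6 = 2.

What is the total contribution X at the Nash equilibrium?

Household i's FOC: ∂u_i/∂x_i = α_i − x_i = 0, so x_i* = α_i.
NE contributions = (4, 3, 1, 4, 1, 2); X = 15.

15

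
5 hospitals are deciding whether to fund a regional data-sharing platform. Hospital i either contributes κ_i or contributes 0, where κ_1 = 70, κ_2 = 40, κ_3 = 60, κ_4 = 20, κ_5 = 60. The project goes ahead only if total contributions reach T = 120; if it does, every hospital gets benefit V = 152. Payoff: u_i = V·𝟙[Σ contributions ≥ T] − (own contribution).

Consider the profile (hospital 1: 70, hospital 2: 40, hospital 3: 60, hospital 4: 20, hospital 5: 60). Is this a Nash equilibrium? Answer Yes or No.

Total = 250 ≥ 120: provided.
Hospital 1 (pledges 70, payoff 82): dropping to 0 → total 180, payoff 152. Profitable deviation.

No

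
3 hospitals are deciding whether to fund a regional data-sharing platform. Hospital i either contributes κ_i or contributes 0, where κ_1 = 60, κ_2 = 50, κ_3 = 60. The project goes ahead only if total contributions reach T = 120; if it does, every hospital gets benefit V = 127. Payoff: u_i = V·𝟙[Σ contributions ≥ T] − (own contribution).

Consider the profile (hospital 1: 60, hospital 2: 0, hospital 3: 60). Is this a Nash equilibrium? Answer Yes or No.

Total = 120 ≥ 120: provided.
Hospital 1 (pledges 60, payoff 67): dropping to 0 → total 60, payoff 0. No gain.
Hospital 2 (pledges 0, payoff 127): pledging 50 → total 170, payoff 77. No gain.
Hospital 3 (pledges 60, payoff 67): dropping to 0 → total 60, payoff 0. No gain.

Yes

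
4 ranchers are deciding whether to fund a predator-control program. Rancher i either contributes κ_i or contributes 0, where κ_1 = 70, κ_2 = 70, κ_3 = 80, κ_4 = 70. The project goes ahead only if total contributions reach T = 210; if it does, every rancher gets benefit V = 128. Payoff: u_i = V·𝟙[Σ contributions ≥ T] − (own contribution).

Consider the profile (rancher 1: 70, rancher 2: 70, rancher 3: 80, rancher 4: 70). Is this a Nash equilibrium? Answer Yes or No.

Total = 290 ≥ 210: provided.
Rancher 1 (pledges 70, payoff 58): dropping to 0 → total 220, payoff 128. Profitable deviation.

No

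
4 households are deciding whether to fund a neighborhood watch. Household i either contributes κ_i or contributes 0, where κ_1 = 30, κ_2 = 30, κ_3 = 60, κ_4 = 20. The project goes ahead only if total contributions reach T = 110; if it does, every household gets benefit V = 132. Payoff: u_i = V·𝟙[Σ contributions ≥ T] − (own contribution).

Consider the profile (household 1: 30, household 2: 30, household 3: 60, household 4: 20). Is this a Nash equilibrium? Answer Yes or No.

Total = 140 ≥ 110: provided.
Household 1 (pledges 30, payoff 102): dropping to 0 → total 110, payoff 132. Profitable deviation.

No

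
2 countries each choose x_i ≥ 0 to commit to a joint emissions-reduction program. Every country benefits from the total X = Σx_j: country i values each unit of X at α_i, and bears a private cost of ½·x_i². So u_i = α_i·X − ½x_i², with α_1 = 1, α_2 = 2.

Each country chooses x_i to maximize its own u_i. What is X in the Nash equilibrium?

Country i's FOC: ∂u_i/∂x_i = α_i − x_i = 0, so x_i* = α_i.
NE contributions = (1, 2); X = 3.

3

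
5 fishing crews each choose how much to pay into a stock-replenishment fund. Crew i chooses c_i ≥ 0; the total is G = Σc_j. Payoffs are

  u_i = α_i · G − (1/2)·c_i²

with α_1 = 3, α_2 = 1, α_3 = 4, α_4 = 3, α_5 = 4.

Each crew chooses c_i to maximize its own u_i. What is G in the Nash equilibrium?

15

Crew i's FOC: ∂u_i/∂c_i = α_i − c_i = 0, so c_i* = α_i.
NE contributions = (3, 1, 4, 3, 4); G = 15.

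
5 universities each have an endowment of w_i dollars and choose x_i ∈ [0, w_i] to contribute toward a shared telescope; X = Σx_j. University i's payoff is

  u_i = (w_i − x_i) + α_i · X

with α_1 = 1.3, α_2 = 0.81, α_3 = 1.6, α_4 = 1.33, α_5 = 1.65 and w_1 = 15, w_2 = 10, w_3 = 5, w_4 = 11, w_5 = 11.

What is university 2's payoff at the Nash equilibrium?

44.02

∂u_i/∂x_i = α_i − 1, so university i contributes w_i if α_i > 1, else 0.
α_i > 1 for i ∈ {1, 3, 4, 5}; NE contributions (15, 0, 5, 11, 11), X = 42.
u_2 = (10 − 0) + 0.81·42 = 44.02.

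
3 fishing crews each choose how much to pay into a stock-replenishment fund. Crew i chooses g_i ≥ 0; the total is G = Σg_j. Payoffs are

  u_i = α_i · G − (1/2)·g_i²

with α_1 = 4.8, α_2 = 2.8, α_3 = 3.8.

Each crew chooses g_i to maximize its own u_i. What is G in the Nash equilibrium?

11.4

Crew i's FOC: ∂u_i/∂g_i = α_i − g_i = 0, so g_i* = α_i.
NE contributions = (4.8, 2.8, 3.8); G = 11.4.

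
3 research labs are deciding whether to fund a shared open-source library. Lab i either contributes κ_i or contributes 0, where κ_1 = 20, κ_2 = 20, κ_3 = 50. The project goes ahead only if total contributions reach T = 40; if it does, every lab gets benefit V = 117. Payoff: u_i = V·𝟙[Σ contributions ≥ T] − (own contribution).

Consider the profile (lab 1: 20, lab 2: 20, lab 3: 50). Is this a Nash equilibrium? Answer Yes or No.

Total = 90 ≥ 40: provided.
Lab 1 (pledges 20, payoff 97): dropping to 0 → total 70, payoff 117. Profitable deviation.

No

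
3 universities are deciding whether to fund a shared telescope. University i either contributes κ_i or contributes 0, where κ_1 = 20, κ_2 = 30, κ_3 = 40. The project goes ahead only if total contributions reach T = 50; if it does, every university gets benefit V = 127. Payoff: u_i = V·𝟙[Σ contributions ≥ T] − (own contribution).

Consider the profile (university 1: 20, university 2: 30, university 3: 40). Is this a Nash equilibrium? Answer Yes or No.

No

Total = 90 ≥ 50: provided.
University 1 (pledges 20, payoff 107): dropping to 0 → total 70, payoff 127. Profitable deviation.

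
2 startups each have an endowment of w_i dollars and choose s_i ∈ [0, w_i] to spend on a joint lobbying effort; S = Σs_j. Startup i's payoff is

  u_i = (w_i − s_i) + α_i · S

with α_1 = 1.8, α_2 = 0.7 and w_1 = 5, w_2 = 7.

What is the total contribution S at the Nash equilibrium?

5

∂u_i/∂s_i = α_i − 1, so startup i contributes w_i if α_i > 1, else 0.
α_i > 1 for i ∈ {1}; NE contributions (5, 0), S = 5.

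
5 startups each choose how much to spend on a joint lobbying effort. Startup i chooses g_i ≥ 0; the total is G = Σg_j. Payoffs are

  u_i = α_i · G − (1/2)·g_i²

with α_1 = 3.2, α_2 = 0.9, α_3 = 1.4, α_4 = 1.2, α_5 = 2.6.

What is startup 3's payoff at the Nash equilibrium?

Startup i's FOC: ∂u_i/∂g_i = α_i − g_i = 0, so g_i* = α_i.
NE contributions = (3.2, 0.9, 1.4, 1.2, 2.6); G = 9.3.
u_3 = α_3·G − ½·(g_3)² = 1.4·9.3 − ½·1.4² = 12.04.

12.04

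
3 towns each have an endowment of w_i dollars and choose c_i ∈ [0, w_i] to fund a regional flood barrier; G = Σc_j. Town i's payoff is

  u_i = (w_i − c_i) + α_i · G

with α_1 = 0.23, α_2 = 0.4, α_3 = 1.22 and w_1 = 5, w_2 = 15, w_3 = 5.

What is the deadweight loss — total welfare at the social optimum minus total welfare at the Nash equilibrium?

17

∂u_i/∂c_i = α_i − 1, so town i contributes w_i if α_i > 1, else 0.
α_i > 1 for i ∈ {3}; NE contributions (0, 0, 5), G = 5.
W^NE = Σw_i − G^NE + (Σα_i)·G^NE = 25 + 0.85·5 = 29.25.
Planner: ∂(Σu_j)/∂c_i = Σα_j − 1 = 0.85 > 0, so everyone contributes w_i; G^SO = 25, W^SO = 25 + 0.85·25 = 46.25.
Deadweight loss = 17.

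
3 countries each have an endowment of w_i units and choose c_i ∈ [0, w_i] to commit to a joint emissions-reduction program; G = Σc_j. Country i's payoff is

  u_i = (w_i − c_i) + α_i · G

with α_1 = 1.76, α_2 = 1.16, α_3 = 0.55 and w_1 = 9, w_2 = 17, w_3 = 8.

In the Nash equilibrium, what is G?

∂u_i/∂c_i = α_i − 1, so country i contributes w_i if α_i > 1, else 0.
α_i > 1 for i ∈ {1, 2}; NE contributions (9, 17, 0), G = 26.

26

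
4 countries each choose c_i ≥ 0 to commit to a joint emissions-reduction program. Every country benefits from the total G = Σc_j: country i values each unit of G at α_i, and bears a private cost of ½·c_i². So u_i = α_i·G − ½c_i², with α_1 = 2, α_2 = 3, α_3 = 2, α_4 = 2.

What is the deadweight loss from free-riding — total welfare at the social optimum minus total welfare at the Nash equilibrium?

Country i's FOC: ∂u_i/∂c_i = α_i − c_i = 0, so c_i* = α_i.
NE contributions = (2, 3, 2, 2); G = 9.
W^NE = (Σα)·G − ½Σα_i² = 9² − ½·21 = 70.5.
Planner sets c_i = Σα_j = 9 for every i, so G^SO = 4·9 = 36.
W^SO = (Σα)·G^SO − ½·4·(Σα)² = (4/2)·9² = 162.
Deadweight loss = W^SO − W^NE = 91.5.

91.5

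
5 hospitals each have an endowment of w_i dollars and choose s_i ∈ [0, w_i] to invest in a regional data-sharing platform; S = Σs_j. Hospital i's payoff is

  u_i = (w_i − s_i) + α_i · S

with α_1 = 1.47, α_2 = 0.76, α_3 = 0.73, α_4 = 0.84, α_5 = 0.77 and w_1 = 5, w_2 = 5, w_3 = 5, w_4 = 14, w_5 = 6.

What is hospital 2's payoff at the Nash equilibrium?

∂u_i/∂s_i = α_i − 1, so hospital i contributes w_i if α_i > 1, else 0.
α_i > 1 for i ∈ {1}; NE contributions (5, 0, 0, 0, 0), S = 5.
u_2 = (5 − 0) + 0.76·5 = 8.8.

8.8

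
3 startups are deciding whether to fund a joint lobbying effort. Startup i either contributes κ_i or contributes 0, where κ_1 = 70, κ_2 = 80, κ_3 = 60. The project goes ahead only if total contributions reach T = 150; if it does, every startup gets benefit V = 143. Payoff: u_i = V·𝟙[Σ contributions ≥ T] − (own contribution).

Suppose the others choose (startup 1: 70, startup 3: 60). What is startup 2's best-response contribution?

80

Others' total = 130. Contributing 80 brings total to 210 ≥ 150: gain V − κ_2 = 63.
Best response: 80.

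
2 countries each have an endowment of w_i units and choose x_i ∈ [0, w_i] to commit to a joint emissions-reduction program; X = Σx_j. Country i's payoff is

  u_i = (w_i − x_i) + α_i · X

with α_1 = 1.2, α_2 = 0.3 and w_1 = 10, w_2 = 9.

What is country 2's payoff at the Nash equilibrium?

∂u_i/∂x_i = α_i − 1, so country i contributes w_i if α_i > 1, else 0.
α_i > 1 for i ∈ {1}; NE contributions (10, 0), X = 10.
u_2 = (9 − 0) + 0.3·10 = 12.

12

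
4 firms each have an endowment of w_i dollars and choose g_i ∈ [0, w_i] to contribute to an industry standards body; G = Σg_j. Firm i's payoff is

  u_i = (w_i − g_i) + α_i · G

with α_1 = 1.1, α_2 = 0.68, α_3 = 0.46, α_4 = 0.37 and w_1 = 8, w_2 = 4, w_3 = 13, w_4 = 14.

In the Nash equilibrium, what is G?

∂u_i/∂g_i = α_i − 1, so firm i contributes w_i if α_i > 1, else 0.
α_i > 1 for i ∈ {1}; NE contributions (8, 0, 0, 0), G = 8.

8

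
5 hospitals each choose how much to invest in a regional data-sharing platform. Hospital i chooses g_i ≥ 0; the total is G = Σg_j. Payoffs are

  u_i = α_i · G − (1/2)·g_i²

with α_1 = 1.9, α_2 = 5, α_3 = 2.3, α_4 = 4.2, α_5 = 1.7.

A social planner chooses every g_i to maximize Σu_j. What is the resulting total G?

Planner FOC: ∂(Σu_j)/∂g_i = (Σα_j) − g_i = 0, so g_i^SO = Σα_j = 15.1 for every i; G^SO = 75.5.

75.5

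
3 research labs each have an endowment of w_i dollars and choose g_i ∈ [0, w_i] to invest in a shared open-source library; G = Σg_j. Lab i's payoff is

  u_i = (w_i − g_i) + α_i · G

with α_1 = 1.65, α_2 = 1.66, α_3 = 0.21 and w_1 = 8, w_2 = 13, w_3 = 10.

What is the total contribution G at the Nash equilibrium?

21

∂u_i/∂g_i = α_i − 1, so lab i contributes w_i if α_i > 1, else 0.
α_i > 1 for i ∈ {1, 2}; NE contributions (8, 13, 0), G = 21.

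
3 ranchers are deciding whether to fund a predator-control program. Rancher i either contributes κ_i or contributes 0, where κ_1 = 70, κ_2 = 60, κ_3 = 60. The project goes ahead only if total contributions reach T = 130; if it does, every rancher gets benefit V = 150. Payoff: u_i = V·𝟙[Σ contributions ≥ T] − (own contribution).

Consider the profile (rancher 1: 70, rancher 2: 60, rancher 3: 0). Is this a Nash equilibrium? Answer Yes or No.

Total = 130 ≥ 130: provided.
Rancher 1 (pledges 70, payoff 80): dropping to 0 → total 60, payoff 0. No gain.
Rancher 2 (pledges 60, payoff 90): dropping to 0 → total 70, payoff 0. No gain.
Rancher 3 (pledges 0, payoff 150): pledging 60 → total 190, payoff 90. No gain.

Yes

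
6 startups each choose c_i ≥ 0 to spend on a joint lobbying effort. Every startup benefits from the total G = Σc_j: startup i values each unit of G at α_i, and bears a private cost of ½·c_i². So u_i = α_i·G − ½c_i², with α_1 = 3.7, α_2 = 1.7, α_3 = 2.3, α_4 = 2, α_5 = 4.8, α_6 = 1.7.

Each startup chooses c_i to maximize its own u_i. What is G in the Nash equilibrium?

Startup i's FOC: ∂u_i/∂c_i = α_i − c_i = 0, so c_i* = α_i.
NE contributions = (3.7, 1.7, 2.3, 2, 4.8, 1.7); G = 16.2.

16.2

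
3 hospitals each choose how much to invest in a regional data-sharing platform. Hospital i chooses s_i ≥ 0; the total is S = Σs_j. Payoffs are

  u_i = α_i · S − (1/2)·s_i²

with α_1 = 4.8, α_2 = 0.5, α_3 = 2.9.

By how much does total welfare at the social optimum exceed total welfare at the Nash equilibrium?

49.47

Hospital i's FOC: ∂u_i/∂s_i = α_i − s_i = 0, so s_i* = α_i.
NE contributions = (4.8, 0.5, 2.9); S = 8.2.
W^NE = (Σα)·S − ½Σα_i² = 8.2² − ½·31.7 = 51.39.
Planner sets s_i = Σα_j = 8.2 for every i, so S^SO = 3·8.2 = 24.6.
W^SO = (Σα)·S^SO − ½·3·(Σα)² = (3/2)·8.2² = 100.86.
Deadweight loss = W^SO − W^NE = 49.47.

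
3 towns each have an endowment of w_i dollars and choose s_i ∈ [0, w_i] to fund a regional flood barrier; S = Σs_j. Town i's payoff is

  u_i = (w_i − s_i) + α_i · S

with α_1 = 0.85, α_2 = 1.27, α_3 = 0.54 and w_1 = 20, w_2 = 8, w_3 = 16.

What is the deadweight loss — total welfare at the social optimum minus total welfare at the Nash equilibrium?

∂u_i/∂s_i = α_i − 1, so town i contributes w_i if α_i > 1, else 0.
α_i > 1 for i ∈ {2}; NE contributions (0, 8, 0), S = 8.
W^NE = Σw_i − S^NE + (Σα_i)·S^NE = 44 + 1.66·8 = 57.28.
Planner: ∂(Σu_j)/∂s_i = Σα_j − 1 = 1.66 > 0, so everyone contributes w_i; S^SO = 44, W^SO = 44 + 1.66·44 = 117.04.
Deadweight loss = 59.76.

59.76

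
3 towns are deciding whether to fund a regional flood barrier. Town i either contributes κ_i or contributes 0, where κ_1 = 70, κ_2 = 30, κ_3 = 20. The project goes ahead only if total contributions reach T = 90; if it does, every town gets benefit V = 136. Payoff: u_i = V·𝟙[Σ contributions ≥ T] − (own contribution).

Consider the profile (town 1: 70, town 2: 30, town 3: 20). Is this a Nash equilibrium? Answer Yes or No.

No

Total = 120 ≥ 90: provided.
Town 1 (pledges 70, payoff 66): dropping to 0 → total 50, payoff 0. No gain.
Town 2 (pledges 30, payoff 106): dropping to 0 → total 90, payoff 136. Profitable deviation.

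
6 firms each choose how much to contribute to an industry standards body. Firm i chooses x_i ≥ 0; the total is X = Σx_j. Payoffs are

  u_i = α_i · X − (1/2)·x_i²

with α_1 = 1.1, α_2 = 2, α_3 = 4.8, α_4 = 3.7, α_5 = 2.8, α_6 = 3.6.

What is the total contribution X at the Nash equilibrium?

Firm i's FOC: ∂u_i/∂x_i = α_i − x_i = 0, so x_i* = α_i.
NE contributions = (1.1, 2, 4.8, 3.7, 2.8, 3.6); X = 18.

18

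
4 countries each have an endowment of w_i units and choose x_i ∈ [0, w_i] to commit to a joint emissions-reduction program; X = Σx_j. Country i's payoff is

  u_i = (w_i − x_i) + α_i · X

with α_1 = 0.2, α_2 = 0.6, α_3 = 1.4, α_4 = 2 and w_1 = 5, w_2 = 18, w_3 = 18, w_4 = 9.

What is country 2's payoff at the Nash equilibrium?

34.2

∂u_i/∂x_i = α_i − 1, so country i contributes w_i if α_i > 1, else 0.
α_i > 1 for i ∈ {3, 4}; NE contributions (0, 0, 18, 9), X = 27.
u_2 = (18 − 0) + 0.6·27 = 34.2.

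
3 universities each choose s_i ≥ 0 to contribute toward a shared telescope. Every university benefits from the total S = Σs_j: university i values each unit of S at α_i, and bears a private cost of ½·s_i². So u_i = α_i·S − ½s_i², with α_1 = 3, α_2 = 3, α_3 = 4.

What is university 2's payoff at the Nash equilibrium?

University i's FOC: ∂u_i/∂s_i = α_i − s_i = 0, so s_i* = α_i.
NE contributions = (3, 3, 4); S = 10.
u_2 = α_2·S − ½·(s_2)² = 3·10 − ½·3² = 25.5.

25.5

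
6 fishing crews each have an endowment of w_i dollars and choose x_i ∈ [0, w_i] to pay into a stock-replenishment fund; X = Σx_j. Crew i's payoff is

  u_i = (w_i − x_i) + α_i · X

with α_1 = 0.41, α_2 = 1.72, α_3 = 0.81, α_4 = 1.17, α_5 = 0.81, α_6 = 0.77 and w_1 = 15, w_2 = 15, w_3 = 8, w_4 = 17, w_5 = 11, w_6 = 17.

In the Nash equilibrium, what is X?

32

∂u_i/∂x_i = α_i − 1, so crew i contributes w_i if α_i > 1, else 0.
α_i > 1 for i ∈ {2, 4}; NE contributions (0, 15, 0, 17, 0, 0), X = 32.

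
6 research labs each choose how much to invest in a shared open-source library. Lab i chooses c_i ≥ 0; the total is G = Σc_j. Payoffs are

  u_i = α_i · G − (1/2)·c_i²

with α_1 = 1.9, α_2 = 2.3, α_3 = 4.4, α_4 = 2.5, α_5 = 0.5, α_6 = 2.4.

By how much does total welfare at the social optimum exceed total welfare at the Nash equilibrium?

Lab i's FOC: ∂u_i/∂c_i = α_i − c_i = 0, so c_i* = α_i.
NE contributions = (1.9, 2.3, 4.4, 2.5, 0.5, 2.4); G = 14.
W^NE = (Σα)·G − ½Σα_i² = 14² − ½·40.52 = 175.74.
Planner sets c_i = Σα_j = 14 for every i, so G^SO = 6·14 = 84.
W^SO = (Σα)·G^SO − ½·6·(Σα)² = (6/2)·14² = 588.
Deadweight loss = W^SO − W^NE = 412.26.

412.26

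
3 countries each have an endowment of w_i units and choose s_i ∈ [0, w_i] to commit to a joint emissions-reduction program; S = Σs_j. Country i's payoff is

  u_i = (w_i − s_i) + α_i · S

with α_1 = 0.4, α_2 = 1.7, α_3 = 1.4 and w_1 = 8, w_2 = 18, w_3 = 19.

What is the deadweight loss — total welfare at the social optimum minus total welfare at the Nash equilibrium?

∂u_i/∂s_i = α_i − 1, so country i contributes w_i if α_i > 1, else 0.
α_i > 1 for i ∈ {2, 3}; NE contributions (0, 18, 19), S = 37.
W^NE = Σw_i − S^NE + (Σα_i)·S^NE = 45 + 2.5·37 = 137.5.
Planner: ∂(Σu_j)/∂s_i = Σα_j − 1 = 2.5 > 0, so everyone contributes w_i; S^SO = 45, W^SO = 45 + 2.5·45 = 157.5.
Deadweight loss = 20.

20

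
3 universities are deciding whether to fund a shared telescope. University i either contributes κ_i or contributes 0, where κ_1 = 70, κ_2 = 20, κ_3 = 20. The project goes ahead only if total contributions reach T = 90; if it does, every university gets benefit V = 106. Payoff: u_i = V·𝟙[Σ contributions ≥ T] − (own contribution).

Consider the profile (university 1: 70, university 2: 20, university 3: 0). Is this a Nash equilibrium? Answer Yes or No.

Yes

Total = 90 ≥ 90: provided.
University 1 (pledges 70, payoff 36): dropping to 0 → total 20, payoff 0. No gain.
University 2 (pledges 20, payoff 86): dropping to 0 → total 70, payoff 0. No gain.
University 3 (pledges 0, payoff 106): pledging 20 → total 110, payoff 86. No gain.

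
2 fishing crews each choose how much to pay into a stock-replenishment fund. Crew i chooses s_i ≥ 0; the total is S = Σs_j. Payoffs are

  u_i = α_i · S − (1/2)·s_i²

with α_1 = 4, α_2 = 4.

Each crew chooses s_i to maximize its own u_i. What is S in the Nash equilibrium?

Crew i's FOC: ∂u_i/∂s_i = α_i − s_i = 0, so s_i* = α_i.
NE contributions = (4, 4); S = 8.

8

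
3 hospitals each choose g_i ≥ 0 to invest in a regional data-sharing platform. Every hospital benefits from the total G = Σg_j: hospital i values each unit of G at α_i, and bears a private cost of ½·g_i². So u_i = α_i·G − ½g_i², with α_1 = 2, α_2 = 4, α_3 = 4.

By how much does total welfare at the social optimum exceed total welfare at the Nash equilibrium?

Hospital i's FOC: ∂u_i/∂g_i = α_i − g_i = 0, so g_i* = α_i.
NE contributions = (2, 4, 4); G = 10.
W^NE = (Σα)·G − ½Σα_i² = 10² − ½·36 = 82.
Planner sets g_i = Σα_j = 10 for every i, so G^SO = 3·10 = 30.
W^SO = (Σα)·G^SO − ½·3·(Σα)² = (3/2)·10² = 150.
Deadweight loss = W^SO − W^NE = 68.

68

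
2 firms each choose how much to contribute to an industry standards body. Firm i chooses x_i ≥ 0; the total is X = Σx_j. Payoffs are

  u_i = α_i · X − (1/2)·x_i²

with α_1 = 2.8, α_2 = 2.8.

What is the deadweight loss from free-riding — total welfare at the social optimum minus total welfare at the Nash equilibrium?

Firm i's FOC: ∂u_i/∂x_i = α_i − x_i = 0, so x_i* = α_i.
NE contributions = (2.8, 2.8); X = 5.6.
W^NE = (Σα)·X − ½Σα_i² = 5.6² − ½·15.68 = 23.52.
Planner sets x_i = Σα_j = 5.6 for every i, so X^SO = 2·5.6 = 11.2.
W^SO = (Σα)·X^SO − ½·2·(Σα)² = (2/2)·5.6² = 31.36.
Deadweight loss = W^SO − W^NE = 7.84.

7.84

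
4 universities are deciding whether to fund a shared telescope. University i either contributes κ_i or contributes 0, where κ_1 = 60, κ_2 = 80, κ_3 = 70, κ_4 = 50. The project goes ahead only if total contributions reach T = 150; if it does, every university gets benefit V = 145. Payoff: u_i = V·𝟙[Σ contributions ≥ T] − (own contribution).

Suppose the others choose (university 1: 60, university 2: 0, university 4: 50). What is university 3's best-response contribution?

70

Others' total = 110. Contributing 70 brings total to 180 ≥ 150: gain V − κ_3 = 75.
Best response: 70.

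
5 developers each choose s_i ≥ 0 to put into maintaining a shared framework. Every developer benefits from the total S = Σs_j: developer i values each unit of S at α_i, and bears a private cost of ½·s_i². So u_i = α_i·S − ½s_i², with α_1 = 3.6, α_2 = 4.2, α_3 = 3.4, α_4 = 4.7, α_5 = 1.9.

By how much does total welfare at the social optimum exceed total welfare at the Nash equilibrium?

509.19

Developer i's FOC: ∂u_i/∂s_i = α_i − s_i = 0, so s_i* = α_i.
NE contributions = (3.6, 4.2, 3.4, 4.7, 1.9); S = 17.8.
W^NE = (Σα)·S − ½Σα_i² = 17.8² − ½·67.86 = 282.91.
Planner sets s_i = Σα_j = 17.8 for every i, so S^SO = 5·17.8 = 89.
W^SO = (Σα)·S^SO − ½·5·(Σα)² = (5/2)·17.8² = 792.1.
Deadweight loss = W^SO − W^NE = 509.19.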